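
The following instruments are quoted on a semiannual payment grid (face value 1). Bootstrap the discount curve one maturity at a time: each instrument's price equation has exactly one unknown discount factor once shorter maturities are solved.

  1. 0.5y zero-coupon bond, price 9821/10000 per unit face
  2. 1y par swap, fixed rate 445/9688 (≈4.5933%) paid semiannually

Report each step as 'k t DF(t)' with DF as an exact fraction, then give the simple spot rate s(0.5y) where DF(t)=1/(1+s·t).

step 1 [0.5y] zero: DF = P = 9821/10000 ≈ 0.982100
step 2 [1y] swap r/2=445/19376: DF=(1 − 445/19376·(0.982100))/(1+445/19376) = 1911/2000 ≈ 0.955500

1 1/2 9821/10000
2 1 1911/2000
s(0.5y) = (1/(9821/10000) − 1)/(1/2) = 358/9821 ≈ 3.6452%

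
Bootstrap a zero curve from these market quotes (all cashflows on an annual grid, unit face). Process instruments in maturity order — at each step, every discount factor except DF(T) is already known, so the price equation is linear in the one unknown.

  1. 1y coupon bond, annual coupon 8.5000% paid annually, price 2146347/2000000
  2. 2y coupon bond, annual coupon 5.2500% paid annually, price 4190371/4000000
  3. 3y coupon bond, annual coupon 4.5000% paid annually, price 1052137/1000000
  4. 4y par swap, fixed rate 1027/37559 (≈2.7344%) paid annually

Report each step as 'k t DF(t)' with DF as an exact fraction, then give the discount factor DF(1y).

1 1 9891/10000
2 2 473/500
3 3 1847/2000
4 4 8973/10000
DF(1y) = 9891/10000 ≈ 0.989100

step 1 [1y] bond c/1=17/200: DF=(2146347/2000000 − 17/200·(0))/(1+17/200) = 9891/10000 ≈ 0.989100
step 2 [2y] bond c/1=21/400: DF=(4190371/4000000 − 21/400·(0.989100))/(1+21/400) = 473/500 ≈ 0.946000
step 3 [3y] bond c/1=9/200: DF=(1052137/1000000 − 9/200·(0.989100+0.946000))/(1+9/200) = 1847/2000 ≈ 0.923500
step 4 [4y] swap r/1=1027/37559: DF=(1 − 1027/37559·(0.989100+0.946000+0.923500))/(1+1027/37559) = 8973/10000 ≈ 0.897300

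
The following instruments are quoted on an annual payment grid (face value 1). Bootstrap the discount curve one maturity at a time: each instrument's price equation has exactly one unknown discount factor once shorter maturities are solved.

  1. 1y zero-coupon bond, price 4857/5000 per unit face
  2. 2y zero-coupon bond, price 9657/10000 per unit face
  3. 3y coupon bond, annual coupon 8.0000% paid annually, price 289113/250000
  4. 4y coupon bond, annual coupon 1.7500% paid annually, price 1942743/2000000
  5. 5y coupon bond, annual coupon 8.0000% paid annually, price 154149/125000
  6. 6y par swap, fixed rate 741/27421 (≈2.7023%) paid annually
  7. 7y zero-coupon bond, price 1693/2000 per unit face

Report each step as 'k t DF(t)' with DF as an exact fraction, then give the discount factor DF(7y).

step 1 [1y] zero: DF = P = 4857/5000 ≈ 0.971400
step 2 [2y] zero: DF = P = 9657/10000 ≈ 0.965700
step 3 [3y] bond c/1=2/25: DF=(289113/250000 − 2/25·(0.971400+0.965700))/(1+2/25) = 9273/10000 ≈ 0.927300
step 4 [4y] bond c/1=7/400: DF=(1942743/2000000 − 7/400·(0.971400+0.965700+0.927300))/(1+7/400) = 4527/5000 ≈ 0.905400
step 5 [5y] bond c/1=2/25: DF=(154149/125000 − 2/25·(0.971400+0.965700+0.927300+0.905400))/(1+2/25) = 4313/5000 ≈ 0.862600
step 6 [6y] swap r/1=741/27421: DF=(1 − 741/27421·(0.971400+0.965700+0.927300+0.905400+0.862600))/(1+741/27421) = 4259/5000 ≈ 0.851800
step 7 [7y] zero: DF = P = 1693/2000 ≈ 0.846500

1 1 4857/5000
2 2 9657/10000
3 3 9273/10000
4 4 4527/5000
5 5 4313/5000
6 6 4259/5000
7 7 1693/2000
DF(7y) = 1693/2000 ≈ 0.846500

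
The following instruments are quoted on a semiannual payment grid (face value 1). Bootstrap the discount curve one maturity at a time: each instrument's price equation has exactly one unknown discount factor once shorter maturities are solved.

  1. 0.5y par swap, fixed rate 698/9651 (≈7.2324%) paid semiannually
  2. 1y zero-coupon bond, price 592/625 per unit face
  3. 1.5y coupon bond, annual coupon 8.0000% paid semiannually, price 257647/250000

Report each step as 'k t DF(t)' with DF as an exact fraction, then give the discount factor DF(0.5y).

1 1/2 9651/10000
2 1 592/625
3 3/2 4587/5000
DF(0.5y) = 9651/10000 ≈ 0.965100

step 1 [0.5y] swap r/2=349/9651: DF=(1 − 349/9651·(0))/(1+349/9651) = 9651/10000 ≈ 0.965100
step 2 [1y] zero: DF = P = 592/625 ≈ 0.947200
step 3 [1.5y] bond c/2=1/25: DF=(257647/250000 − 1/25·(0.965100+0.947200))/(1+1/25) = 4587/5000 ≈ 0.917400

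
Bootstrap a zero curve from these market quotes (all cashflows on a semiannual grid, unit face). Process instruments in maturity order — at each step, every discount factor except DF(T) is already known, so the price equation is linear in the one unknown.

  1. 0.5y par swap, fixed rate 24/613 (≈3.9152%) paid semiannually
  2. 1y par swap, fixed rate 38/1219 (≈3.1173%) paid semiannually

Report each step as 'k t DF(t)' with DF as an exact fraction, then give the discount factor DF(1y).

step 1 [0.5y] swap r/2=12/613: DF=(1 − 12/613·(0))/(1+12/613) = 613/625 ≈ 0.980800
step 2 [1y] swap r/2=19/1219: DF=(1 − 19/1219·(0.980800))/(1+19/1219) = 606/625 ≈ 0.969600

1 1/2 613/625
2 1 606/625
DF(1y) = 606/625 ≈ 0.969600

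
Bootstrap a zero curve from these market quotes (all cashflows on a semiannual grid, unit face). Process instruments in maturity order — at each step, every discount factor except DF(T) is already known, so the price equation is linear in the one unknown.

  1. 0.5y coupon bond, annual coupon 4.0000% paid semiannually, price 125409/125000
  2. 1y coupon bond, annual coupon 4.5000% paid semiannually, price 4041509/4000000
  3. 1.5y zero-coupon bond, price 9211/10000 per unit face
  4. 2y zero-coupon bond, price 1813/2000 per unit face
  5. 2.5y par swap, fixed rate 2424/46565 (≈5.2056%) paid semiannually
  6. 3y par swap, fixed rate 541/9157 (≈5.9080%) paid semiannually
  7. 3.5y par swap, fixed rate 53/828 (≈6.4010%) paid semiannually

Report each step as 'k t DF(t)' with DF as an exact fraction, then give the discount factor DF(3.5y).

1 1/2 2459/2500
2 1 1933/2000
3 3/2 9211/10000
4 2 1813/2000
5 5/2 2197/2500
6 3 8377/10000
7 7/2 3993/5000
DF(3.5y) = 3993/5000 ≈ 0.798600

step 1 [0.5y] bond c/2=1/50: DF=(125409/125000 − 1/50·(0))/(1+1/50) = 2459/2500 ≈ 0.983600
step 2 [1y] bond c/2=9/400: DF=(4041509/4000000 − 9/400·(0.983600))/(1+9/400) = 1933/2000 ≈ 0.966500
step 3 [1.5y] zero: DF = P = 9211/10000 ≈ 0.921100
step 4 [2y] zero: DF = P = 1813/2000 ≈ 0.906500
step 5 [2.5y] swap r/2=1212/46565: DF=(1 − 1212/46565·(0.983600+0.966500+0.921100+0.906500))/(1+1212/46565) = 2197/2500 ≈ 0.878800
step 6 [3y] swap r/2=541/18314: DF=(1 − 541/18314·(0.983600+0.966500+0.921100+0.906500+0.878800))/(1+541/18314) = 8377/10000 ≈ 0.837700
step 7 [3.5y] swap r/2=53/1656: DF=(1 − 53/1656·(0.983600+0.966500+0.921100+0.906500+0.878800+0.837700))/(1+53/1656) = 3993/5000 ≈ 0.798600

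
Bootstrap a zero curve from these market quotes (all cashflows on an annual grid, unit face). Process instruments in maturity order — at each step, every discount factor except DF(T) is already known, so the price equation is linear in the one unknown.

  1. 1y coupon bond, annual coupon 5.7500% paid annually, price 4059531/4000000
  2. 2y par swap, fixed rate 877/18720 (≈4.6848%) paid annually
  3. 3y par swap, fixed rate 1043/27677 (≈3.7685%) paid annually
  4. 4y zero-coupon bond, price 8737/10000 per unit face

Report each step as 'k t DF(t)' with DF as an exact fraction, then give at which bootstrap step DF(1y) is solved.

step 1 [1y] bond c/1=23/400: DF=(4059531/4000000 − 23/400·(0))/(1+23/400) = 9597/10000 ≈ 0.959700
step 2 [2y] swap r/1=877/18720: DF=(1 − 877/18720·(0.959700))/(1+877/18720) = 9123/10000 ≈ 0.912300
step 3 [3y] swap r/1=1043/27677: DF=(1 − 1043/27677·(0.959700+0.912300))/(1+1043/27677) = 8957/10000 ≈ 0.895700
step 4 [4y] zero: DF = P = 8737/10000 ≈ 0.873700

1 1 9597/10000
2 2 9123/10000
3 3 8957/10000
4 4 8737/10000
DF(1y) is solved at step 1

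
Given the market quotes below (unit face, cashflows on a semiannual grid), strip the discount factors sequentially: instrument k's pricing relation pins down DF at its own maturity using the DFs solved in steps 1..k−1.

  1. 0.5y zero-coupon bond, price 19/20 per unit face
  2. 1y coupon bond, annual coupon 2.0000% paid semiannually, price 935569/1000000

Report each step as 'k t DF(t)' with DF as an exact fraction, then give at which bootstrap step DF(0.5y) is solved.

1 1/2 19/20
2 1 9169/10000
DF(0.5y) is solved at step 1

step 1 [0.5y] zero: DF = P = 19/20 ≈ 0.950000
step 2 [1y] bond c/2=1/100: DF=(935569/1000000 − 1/100·(0.950000))/(1+1/100) = 9169/10000 ≈ 0.916900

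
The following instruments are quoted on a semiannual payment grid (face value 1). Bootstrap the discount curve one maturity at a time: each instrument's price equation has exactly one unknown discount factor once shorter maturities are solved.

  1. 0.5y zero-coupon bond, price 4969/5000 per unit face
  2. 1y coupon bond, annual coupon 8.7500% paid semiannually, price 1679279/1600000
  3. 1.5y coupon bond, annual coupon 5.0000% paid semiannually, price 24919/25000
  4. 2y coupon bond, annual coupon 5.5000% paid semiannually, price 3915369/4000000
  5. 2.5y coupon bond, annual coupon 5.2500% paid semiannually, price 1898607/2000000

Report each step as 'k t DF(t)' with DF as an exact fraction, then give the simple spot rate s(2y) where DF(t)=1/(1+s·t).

1 1/2 4969/5000
2 1 9639/10000
3 3/2 9247/10000
4 2 1751/2000
5 5/2 8289/10000
s(2y) = (1/(1751/2000) − 1)/(2) = 249/3502 ≈ 7.1102%

step 1 [0.5y] zero: DF = P = 4969/5000 ≈ 0.993800
step 2 [1y] bond c/2=7/160: DF=(1679279/1600000 − 7/160·(0.993800))/(1+7/160) = 9639/10000 ≈ 0.963900
step 3 [1.5y] bond c/2=1/40: DF=(24919/25000 − 1/40·(0.993800+0.963900))/(1+1/40) = 9247/10000 ≈ 0.924700
step 4 [2y] bond c/2=11/400: DF=(3915369/4000000 − 11/400·(0.993800+0.963900+0.924700))/(1+11/400) = 1751/2000 ≈ 0.875500
step 5 [2.5y] bond c/2=21/800: DF=(1898607/2000000 − 21/800·(0.993800+0.963900+0.924700+0.875500))/(1+21/800) = 8289/10000 ≈ 0.828900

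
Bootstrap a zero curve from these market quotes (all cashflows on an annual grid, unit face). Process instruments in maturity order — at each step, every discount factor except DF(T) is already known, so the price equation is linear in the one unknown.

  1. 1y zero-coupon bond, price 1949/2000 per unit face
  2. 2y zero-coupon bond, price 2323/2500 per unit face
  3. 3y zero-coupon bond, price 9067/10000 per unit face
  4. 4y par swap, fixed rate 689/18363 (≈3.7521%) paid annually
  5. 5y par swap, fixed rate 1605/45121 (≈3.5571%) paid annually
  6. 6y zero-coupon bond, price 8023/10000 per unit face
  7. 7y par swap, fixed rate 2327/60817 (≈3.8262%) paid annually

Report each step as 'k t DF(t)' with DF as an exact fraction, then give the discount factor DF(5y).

1 1 1949/2000
2 2 2323/2500
3 3 9067/10000
4 4 4311/5000
5 5 1679/2000
6 6 8023/10000
7 7 7673/10000
DF(5y) = 1679/2000 ≈ 0.839500

step 1 [1y] zero: DF = P = 1949/2000 ≈ 0.974500
step 2 [2y] zero: DF = P = 2323/2500 ≈ 0.929200
step 3 [3y] zero: DF = P = 9067/10000 ≈ 0.906700
step 4 [4y] swap r/1=689/18363: DF=(1 − 689/18363·(0.974500+0.929200+0.906700))/(1+689/18363) = 4311/5000 ≈ 0.862200
step 5 [5y] swap r/1=1605/45121: DF=(1 − 1605/45121·(0.974500+0.929200+0.906700+0.862200))/(1+1605/45121) = 1679/2000 ≈ 0.839500
step 6 [6y] zero: DF = P = 8023/10000 ≈ 0.802300
step 7 [7y] swap r/1=2327/60817: DF=(1 − 2327/60817·(0.974500+0.929200+0.906700+0.862200+0.839500+0.802300))/(1+2327/60817) = 7673/10000 ≈ 0.767300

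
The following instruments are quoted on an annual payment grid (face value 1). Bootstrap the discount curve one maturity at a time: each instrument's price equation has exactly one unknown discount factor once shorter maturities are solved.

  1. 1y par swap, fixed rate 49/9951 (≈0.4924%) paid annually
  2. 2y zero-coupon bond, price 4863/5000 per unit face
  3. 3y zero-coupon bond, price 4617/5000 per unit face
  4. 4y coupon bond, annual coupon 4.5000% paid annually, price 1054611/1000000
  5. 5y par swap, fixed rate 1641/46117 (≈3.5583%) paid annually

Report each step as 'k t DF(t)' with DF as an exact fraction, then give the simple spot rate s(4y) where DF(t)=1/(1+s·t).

1 1 9951/10000
2 2 4863/5000
3 3 4617/5000
4 4 8847/10000
5 5 8359/10000
s(4y) = (1/(8847/10000) − 1)/(4) = 1153/35388 ≈ 3.2582%

step 1 [1y] swap r/1=49/9951: DF=(1 − 49/9951·(0))/(1+49/9951) = 9951/10000 ≈ 0.995100
step 2 [2y] zero: DF = P = 4863/5000 ≈ 0.972600
step 3 [3y] zero: DF = P = 4617/5000 ≈ 0.923400
step 4 [4y] bond c/1=9/200: DF=(1054611/1000000 − 9/200·(0.995100+0.972600+0.923400))/(1+9/200) = 8847/10000 ≈ 0.884700
step 5 [5y] swap r/1=1641/46117: DF=(1 − 1641/46117·(0.995100+0.972600+0.923400+0.884700))/(1+1641/46117) = 8359/10000 ≈ 0.835900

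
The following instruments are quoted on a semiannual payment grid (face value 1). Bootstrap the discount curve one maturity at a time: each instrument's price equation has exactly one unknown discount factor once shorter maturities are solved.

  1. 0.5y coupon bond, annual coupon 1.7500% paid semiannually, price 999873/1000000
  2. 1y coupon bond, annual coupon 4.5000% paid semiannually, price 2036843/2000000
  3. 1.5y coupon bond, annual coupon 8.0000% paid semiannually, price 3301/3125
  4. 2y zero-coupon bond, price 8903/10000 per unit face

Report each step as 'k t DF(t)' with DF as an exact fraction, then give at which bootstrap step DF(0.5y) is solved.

1 1/2 1239/1250
2 1 4871/5000
3 3/2 9401/10000
4 2 8903/10000
DF(0.5y) is solved at step 1

step 1 [0.5y] bond c/2=7/800: DF=(999873/1000000 − 7/800·(0))/(1+7/800) = 1239/1250 ≈ 0.991200
step 2 [1y] bond c/2=9/400: DF=(2036843/2000000 − 9/400·(0.991200))/(1+9/400) = 4871/5000 ≈ 0.974200
step 3 [1.5y] bond c/2=1/25: DF=(3301/3125 − 1/25·(0.991200+0.974200))/(1+1/25) = 9401/10000 ≈ 0.940100
step 4 [2y] zero: DF = P = 8903/10000 ≈ 0.890300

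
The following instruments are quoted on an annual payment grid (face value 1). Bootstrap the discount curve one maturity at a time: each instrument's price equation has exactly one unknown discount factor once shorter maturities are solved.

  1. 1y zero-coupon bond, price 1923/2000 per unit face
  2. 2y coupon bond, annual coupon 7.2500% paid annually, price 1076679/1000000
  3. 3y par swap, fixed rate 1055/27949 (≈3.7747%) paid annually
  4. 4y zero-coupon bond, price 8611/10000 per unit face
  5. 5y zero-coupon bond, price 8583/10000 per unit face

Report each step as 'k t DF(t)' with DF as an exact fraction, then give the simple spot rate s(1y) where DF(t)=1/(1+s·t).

1 1 1923/2000
2 2 9389/10000
3 3 1789/2000
4 4 8611/10000
5 5 8583/10000
s(1y) = (1/(1923/2000) − 1)/(1) = 77/1923 ≈ 4.0042%

step 1 [1y] zero: DF = P = 1923/2000 ≈ 0.961500
step 2 [2y] bond c/1=29/400: DF=(1076679/1000000 − 29/400·(0.961500))/(1+29/400) = 9389/10000 ≈ 0.938900
step 3 [3y] swap r/1=1055/27949: DF=(1 − 1055/27949·(0.961500+0.938900))/(1+1055/27949) = 1789/2000 ≈ 0.894500
step 4 [4y] zero: DF = P = 8611/10000 ≈ 0.861100
step 5 [5y] zero: DF = P = 8583/10000 ≈ 0.858300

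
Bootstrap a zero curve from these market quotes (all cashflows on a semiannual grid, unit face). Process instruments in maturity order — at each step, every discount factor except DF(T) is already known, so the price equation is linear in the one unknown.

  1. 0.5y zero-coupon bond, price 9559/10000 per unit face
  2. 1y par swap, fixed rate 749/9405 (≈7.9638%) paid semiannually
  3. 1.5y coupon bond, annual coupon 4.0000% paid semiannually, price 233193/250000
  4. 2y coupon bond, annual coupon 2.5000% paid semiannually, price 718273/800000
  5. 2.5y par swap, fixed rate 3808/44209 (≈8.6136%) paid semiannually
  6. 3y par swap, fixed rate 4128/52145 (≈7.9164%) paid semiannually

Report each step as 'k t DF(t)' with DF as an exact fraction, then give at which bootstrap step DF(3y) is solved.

step 1 [0.5y] zero: DF = P = 9559/10000 ≈ 0.955900
step 2 [1y] swap r/2=749/18810: DF=(1 − 749/18810·(0.955900))/(1+749/18810) = 9251/10000 ≈ 0.925100
step 3 [1.5y] bond c/2=1/50: DF=(233193/250000 − 1/50·(0.955900+0.925100))/(1+1/50) = 1097/1250 ≈ 0.877600
step 4 [2y] bond c/2=1/80: DF=(718273/800000 − 1/80·(0.955900+0.925100+0.877600))/(1+1/80) = 8527/10000 ≈ 0.852700
step 5 [2.5y] swap r/2=1904/44209: DF=(1 − 1904/44209·(0.955900+0.925100+0.877600+0.852700))/(1+1904/44209) = 506/625 ≈ 0.809600
step 6 [3y] swap r/2=2064/52145: DF=(1 − 2064/52145·(0.955900+0.925100+0.877600+0.852700+0.809600))/(1+2064/52145) = 496/625 ≈ 0.793600

1 1/2 9559/10000
2 1 9251/10000
3 3/2 1097/1250
4 2 8527/10000
5 5/2 506/625
6 3 496/625
DF(3y) is solved at step 6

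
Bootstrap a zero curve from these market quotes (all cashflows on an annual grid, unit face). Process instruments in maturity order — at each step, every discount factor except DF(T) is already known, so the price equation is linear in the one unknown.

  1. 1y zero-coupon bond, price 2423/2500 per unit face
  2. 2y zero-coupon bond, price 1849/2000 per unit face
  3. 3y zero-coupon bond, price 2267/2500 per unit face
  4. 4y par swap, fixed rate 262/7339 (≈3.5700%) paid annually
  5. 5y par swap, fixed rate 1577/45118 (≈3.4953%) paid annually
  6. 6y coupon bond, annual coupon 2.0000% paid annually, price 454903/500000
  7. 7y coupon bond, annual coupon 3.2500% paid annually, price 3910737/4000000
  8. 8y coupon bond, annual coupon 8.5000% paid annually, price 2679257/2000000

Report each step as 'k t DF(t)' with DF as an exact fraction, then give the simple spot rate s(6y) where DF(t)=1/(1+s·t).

step 1 [1y] zero: DF = P = 2423/2500 ≈ 0.969200
step 2 [2y] zero: DF = P = 1849/2000 ≈ 0.924500
step 3 [3y] zero: DF = P = 2267/2500 ≈ 0.906800
step 4 [4y] swap r/1=262/7339: DF=(1 − 262/7339·(0.969200+0.924500+0.906800))/(1+262/7339) = 869/1000 ≈ 0.869000
step 5 [5y] swap r/1=1577/45118: DF=(1 − 1577/45118·(0.969200+0.924500+0.906800+0.869000))/(1+1577/45118) = 8423/10000 ≈ 0.842300
step 6 [6y] bond c/1=1/50: DF=(454903/500000 − 1/50·(0.969200+0.924500+0.906800+0.869000+0.842300))/(1+1/50) = 1607/2000 ≈ 0.803500
step 7 [7y] bond c/1=13/400: DF=(3910737/4000000 − 13/400·(0.969200+0.924500+0.906800+0.869000+0.842300+0.803500))/(1+13/400) = 1949/2500 ≈ 0.779600
step 8 [8y] bond c/1=17/200: DF=(2679257/2000000 − 17/200·(0.969200+0.924500+0.906800+0.869000+0.842300+0.803500+0.779600))/(1+17/200) = 1893/2500 ≈ 0.757200

1 1 2423/2500
2 2 1849/2000
3 3 2267/2500
4 4 869/1000
5 5 8423/10000
6 6 1607/2000
7 7 1949/2500
8 8 1893/2500
s(6y) = (1/(1607/2000) − 1)/(6) = 131/3214 ≈ 4.0759%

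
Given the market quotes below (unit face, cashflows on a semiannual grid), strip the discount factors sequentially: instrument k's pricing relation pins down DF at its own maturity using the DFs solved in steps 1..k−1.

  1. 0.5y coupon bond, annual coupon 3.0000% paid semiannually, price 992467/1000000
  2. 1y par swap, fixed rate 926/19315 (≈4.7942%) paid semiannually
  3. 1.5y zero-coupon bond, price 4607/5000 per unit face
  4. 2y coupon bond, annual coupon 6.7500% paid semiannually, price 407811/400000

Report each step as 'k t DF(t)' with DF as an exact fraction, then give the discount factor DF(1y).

1 1/2 4889/5000
2 1 9537/10000
3 3/2 4607/5000
4 2 8931/10000
DF(1y) = 9537/10000 ≈ 0.953700

step 1 [0.5y] bond c/2=3/200: DF=(992467/1000000 − 3/200·(0))/(1+3/200) = 4889/5000 ≈ 0.977800
step 2 [1y] swap r/2=463/19315: DF=(1 − 463/19315·(0.977800))/(1+463/19315) = 9537/10000 ≈ 0.953700
step 3 [1.5y] zero: DF = P = 4607/5000 ≈ 0.921400
step 4 [2y] bond c/2=27/800: DF=(407811/400000 − 27/800·(0.977800+0.953700+0.921400))/(1+27/800) = 8931/10000 ≈ 0.893100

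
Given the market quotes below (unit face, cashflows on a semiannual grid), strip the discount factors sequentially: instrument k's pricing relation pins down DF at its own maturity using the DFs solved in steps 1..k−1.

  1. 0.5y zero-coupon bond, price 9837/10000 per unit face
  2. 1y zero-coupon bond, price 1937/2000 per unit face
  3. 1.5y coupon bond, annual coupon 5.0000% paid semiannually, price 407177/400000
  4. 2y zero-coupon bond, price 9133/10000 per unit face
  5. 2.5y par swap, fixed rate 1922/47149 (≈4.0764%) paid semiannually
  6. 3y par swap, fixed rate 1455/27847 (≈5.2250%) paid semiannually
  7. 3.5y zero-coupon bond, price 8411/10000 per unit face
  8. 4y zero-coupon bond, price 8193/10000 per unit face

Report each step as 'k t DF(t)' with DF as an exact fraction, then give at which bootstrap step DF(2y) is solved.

step 1 [0.5y] zero: DF = P = 9837/10000 ≈ 0.983700
step 2 [1y] zero: DF = P = 1937/2000 ≈ 0.968500
step 3 [1.5y] bond c/2=1/40: DF=(407177/400000 − 1/40·(0.983700+0.968500))/(1+1/40) = 1891/2000 ≈ 0.945500
step 4 [2y] zero: DF = P = 9133/10000 ≈ 0.913300
step 5 [2.5y] swap r/2=961/47149: DF=(1 − 961/47149·(0.983700+0.968500+0.945500+0.913300))/(1+961/47149) = 9039/10000 ≈ 0.903900
step 6 [3y] swap r/2=1455/55694: DF=(1 − 1455/55694·(0.983700+0.968500+0.945500+0.913300+0.903900))/(1+1455/55694) = 1709/2000 ≈ 0.854500
step 7 [3.5y] zero: DF = P = 8411/10000 ≈ 0.841100
step 8 [4y] zero: DF = P = 8193/10000 ≈ 0.819300

1 1/2 9837/10000
2 1 1937/2000
3 3/2 1891/2000
4 2 9133/10000
5 5/2 9039/10000
6 3 1709/2000
7 7/2 8411/10000
8 4 8193/10000
DF(2y) is solved at step 4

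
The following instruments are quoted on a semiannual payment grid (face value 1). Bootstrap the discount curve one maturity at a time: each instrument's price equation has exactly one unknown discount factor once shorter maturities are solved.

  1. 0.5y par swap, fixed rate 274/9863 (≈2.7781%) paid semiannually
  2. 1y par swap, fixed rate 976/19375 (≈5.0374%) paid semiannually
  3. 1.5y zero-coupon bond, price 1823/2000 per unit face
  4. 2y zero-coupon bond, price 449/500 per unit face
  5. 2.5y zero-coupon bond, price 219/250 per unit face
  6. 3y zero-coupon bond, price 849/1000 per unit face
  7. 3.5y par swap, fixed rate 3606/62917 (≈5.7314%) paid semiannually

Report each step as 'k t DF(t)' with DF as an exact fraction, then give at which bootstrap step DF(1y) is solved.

step 1 [0.5y] swap r/2=137/9863: DF=(1 − 137/9863·(0))/(1+137/9863) = 9863/10000 ≈ 0.986300
step 2 [1y] swap r/2=488/19375: DF=(1 − 488/19375·(0.986300))/(1+488/19375) = 1189/1250 ≈ 0.951200
step 3 [1.5y] zero: DF = P = 1823/2000 ≈ 0.911500
step 4 [2y] zero: DF = P = 449/500 ≈ 0.898000
step 5 [2.5y] zero: DF = P = 219/250 ≈ 0.876000
step 6 [3y] zero: DF = P = 849/1000 ≈ 0.849000
step 7 [3.5y] swap r/2=1803/62917: DF=(1 − 1803/62917·(0.986300+0.951200+0.911500+0.898000+0.876000+0.849000))/(1+1803/62917) = 8197/10000 ≈ 0.819700

1 1/2 9863/10000
2 1 1189/1250
3 3/2 1823/2000
4 2 449/500
5 5/2 219/250
6 3 849/1000
7 7/2 8197/10000
DF(1y) is solved at step 2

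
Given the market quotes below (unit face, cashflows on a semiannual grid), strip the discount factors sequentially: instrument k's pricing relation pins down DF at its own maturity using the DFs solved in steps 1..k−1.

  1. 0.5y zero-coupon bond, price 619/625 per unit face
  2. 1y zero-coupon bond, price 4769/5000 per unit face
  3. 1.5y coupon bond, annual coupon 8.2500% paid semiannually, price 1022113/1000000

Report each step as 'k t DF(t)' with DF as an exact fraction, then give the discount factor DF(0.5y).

1 1/2 619/625
2 1 4769/5000
3 3/2 4523/5000
DF(0.5y) = 619/625 ≈ 0.990400

step 1 [0.5y] zero: DF = P = 619/625 ≈ 0.990400
step 2 [1y] zero: DF = P = 4769/5000 ≈ 0.953800
step 3 [1.5y] bond c/2=33/800: DF=(1022113/1000000 − 33/800·(0.990400+0.953800))/(1+33/800) = 4523/5000 ≈ 0.904600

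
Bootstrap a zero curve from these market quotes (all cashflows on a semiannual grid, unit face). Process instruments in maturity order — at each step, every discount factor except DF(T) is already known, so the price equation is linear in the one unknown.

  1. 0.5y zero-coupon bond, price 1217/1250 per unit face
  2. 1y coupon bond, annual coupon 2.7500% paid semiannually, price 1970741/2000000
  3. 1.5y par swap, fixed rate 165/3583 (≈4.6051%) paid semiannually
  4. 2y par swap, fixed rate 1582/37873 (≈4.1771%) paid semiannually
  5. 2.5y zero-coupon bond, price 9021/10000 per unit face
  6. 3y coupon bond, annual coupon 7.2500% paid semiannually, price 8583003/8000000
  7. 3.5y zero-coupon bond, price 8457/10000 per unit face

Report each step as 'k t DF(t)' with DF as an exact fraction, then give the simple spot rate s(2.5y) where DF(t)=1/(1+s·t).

step 1 [0.5y] zero: DF = P = 1217/1250 ≈ 0.973600
step 2 [1y] bond c/2=11/800: DF=(1970741/2000000 − 11/800·(0.973600))/(1+11/800) = 2397/2500 ≈ 0.958800
step 3 [1.5y] swap r/2=165/7166: DF=(1 − 165/7166·(0.973600+0.958800))/(1+165/7166) = 467/500 ≈ 0.934000
step 4 [2y] swap r/2=791/37873: DF=(1 − 791/37873·(0.973600+0.958800+0.934000))/(1+791/37873) = 9209/10000 ≈ 0.920900
step 5 [2.5y] zero: DF = P = 9021/10000 ≈ 0.902100
step 6 [3y] bond c/2=29/800: DF=(8583003/8000000 − 29/800·(0.973600+0.958800+0.934000+0.920900+0.902100))/(1+29/800) = 8713/10000 ≈ 0.871300
step 7 [3.5y] zero: DF = P = 8457/10000 ≈ 0.845700

1 1/2 1217/1250
2 1 2397/2500
3 3/2 467/500
4 2 9209/10000
5 5/2 9021/10000
6 3 8713/10000
7 7/2 8457/10000
s(2.5y) = (1/(9021/10000) − 1)/(5/2) = 1958/45105 ≈ 4.3410%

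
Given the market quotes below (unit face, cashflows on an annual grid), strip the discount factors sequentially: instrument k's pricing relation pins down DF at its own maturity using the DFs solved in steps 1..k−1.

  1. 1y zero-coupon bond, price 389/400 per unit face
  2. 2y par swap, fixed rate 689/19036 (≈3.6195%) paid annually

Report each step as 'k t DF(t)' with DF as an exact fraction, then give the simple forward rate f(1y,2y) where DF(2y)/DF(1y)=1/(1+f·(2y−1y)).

step 1 [1y] zero: DF = P = 389/400 ≈ 0.972500
step 2 [2y] swap r/1=689/19036: DF=(1 − 689/19036·(0.972500))/(1+689/19036) = 9311/10000 ≈ 0.931100

1 1 389/400
2 2 9311/10000
f(1y,2y) = ((389/400)/(9311/10000) − 1)/(1) = 414/9311 ≈ 4.4464%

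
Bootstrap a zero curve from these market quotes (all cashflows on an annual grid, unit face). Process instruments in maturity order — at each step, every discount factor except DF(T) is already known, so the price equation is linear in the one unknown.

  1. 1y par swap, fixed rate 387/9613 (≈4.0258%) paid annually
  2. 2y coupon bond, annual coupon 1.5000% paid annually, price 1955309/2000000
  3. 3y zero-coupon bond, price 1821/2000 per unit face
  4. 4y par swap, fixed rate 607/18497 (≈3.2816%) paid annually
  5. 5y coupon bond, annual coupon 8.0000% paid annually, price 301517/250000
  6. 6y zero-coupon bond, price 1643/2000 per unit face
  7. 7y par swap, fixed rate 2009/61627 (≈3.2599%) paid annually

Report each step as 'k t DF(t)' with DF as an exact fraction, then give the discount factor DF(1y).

1 1 9613/10000
2 2 949/1000
3 3 1821/2000
4 4 4393/5000
5 5 8427/10000
6 6 1643/2000
7 7 7991/10000
DF(1y) = 9613/10000 ≈ 0.961300

step 1 [1y] swap r/1=387/9613: DF=(1 − 387/9613·(0))/(1+387/9613) = 9613/10000 ≈ 0.961300
step 2 [2y] bond c/1=3/200: DF=(1955309/2000000 − 3/200·(0.961300))/(1+3/200) = 949/1000 ≈ 0.949000
step 3 [3y] zero: DF = P = 1821/2000 ≈ 0.910500
step 4 [4y] swap r/1=607/18497: DF=(1 − 607/18497·(0.961300+0.949000+0.910500))/(1+607/18497) = 4393/5000 ≈ 0.878600
step 5 [5y] bond c/1=2/25: DF=(301517/250000 − 2/25·(0.961300+0.949000+0.910500+0.878600))/(1+2/25) = 8427/10000 ≈ 0.842700
step 6 [6y] zero: DF = P = 1643/2000 ≈ 0.821500
step 7 [7y] swap r/1=2009/61627: DF=(1 − 2009/61627·(0.961300+0.949000+0.910500+0.878600+0.842700+0.821500))/(1+2009/61627) = 7991/10000 ≈ 0.799100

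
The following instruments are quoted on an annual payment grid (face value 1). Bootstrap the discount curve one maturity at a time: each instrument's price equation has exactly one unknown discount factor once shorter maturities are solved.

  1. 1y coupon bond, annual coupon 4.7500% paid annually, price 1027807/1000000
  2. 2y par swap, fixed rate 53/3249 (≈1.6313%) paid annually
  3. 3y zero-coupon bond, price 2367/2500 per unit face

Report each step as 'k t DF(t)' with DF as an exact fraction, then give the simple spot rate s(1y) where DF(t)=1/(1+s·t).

step 1 [1y] bond c/1=19/400: DF=(1027807/1000000 − 19/400·(0))/(1+19/400) = 2453/2500 ≈ 0.981200
step 2 [2y] swap r/1=53/3249: DF=(1 − 53/3249·(0.981200))/(1+53/3249) = 4841/5000 ≈ 0.968200
step 3 [3y] zero: DF = P = 2367/2500 ≈ 0.946800

1 1 2453/2500
2 2 4841/5000
3 3 2367/2500
s(1y) = (1/(2453/2500) − 1)/(1) = 47/2453 ≈ 1.9160%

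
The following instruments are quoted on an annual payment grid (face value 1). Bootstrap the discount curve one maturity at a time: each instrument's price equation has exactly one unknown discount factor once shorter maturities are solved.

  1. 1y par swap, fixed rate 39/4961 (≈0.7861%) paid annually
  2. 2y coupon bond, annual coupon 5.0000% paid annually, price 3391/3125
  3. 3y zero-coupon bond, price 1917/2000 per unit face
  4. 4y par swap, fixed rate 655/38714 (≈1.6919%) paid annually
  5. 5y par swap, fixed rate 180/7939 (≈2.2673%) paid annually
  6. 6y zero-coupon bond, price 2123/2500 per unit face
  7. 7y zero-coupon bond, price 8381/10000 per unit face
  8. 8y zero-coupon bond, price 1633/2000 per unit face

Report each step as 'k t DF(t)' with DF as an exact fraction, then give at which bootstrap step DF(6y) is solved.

step 1 [1y] swap r/1=39/4961: DF=(1 − 39/4961·(0))/(1+39/4961) = 4961/5000 ≈ 0.992200
step 2 [2y] bond c/1=1/20: DF=(3391/3125 − 1/20·(0.992200))/(1+1/20) = 4931/5000 ≈ 0.986200
step 3 [3y] zero: DF = P = 1917/2000 ≈ 0.958500
step 4 [4y] swap r/1=655/38714: DF=(1 − 655/38714·(0.992200+0.986200+0.958500))/(1+655/38714) = 1869/2000 ≈ 0.934500
step 5 [5y] swap r/1=180/7939: DF=(1 − 180/7939·(0.992200+0.986200+0.958500+0.934500))/(1+180/7939) = 223/250 ≈ 0.892000
step 6 [6y] zero: DF = P = 2123/2500 ≈ 0.849200
step 7 [7y] zero: DF = P = 8381/10000 ≈ 0.838100
step 8 [8y] zero: DF = P = 1633/2000 ≈ 0.816500

1 1 4961/5000
2 2 4931/5000
3 3 1917/2000
4 4 1869/2000
5 5 223/250
6 6 2123/2500
7 7 8381/10000
8 8 1633/2000
DF(6y) is solved at step 6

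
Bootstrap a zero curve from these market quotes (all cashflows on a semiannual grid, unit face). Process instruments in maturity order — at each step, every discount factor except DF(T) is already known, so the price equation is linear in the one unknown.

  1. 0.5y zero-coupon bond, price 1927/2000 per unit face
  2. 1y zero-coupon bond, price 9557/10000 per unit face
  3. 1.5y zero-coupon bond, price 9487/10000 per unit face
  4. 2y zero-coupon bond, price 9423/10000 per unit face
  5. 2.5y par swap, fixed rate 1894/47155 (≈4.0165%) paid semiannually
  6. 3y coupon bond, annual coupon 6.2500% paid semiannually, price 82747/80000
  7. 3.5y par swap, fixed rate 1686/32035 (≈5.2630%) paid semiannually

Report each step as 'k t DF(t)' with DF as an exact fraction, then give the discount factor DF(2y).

step 1 [0.5y] zero: DF = P = 1927/2000 ≈ 0.963500
step 2 [1y] zero: DF = P = 9557/10000 ≈ 0.955700
step 3 [1.5y] zero: DF = P = 9487/10000 ≈ 0.948700
step 4 [2y] zero: DF = P = 9423/10000 ≈ 0.942300
step 5 [2.5y] swap r/2=947/47155: DF=(1 − 947/47155·(0.963500+0.955700+0.948700+0.942300))/(1+947/47155) = 9053/10000 ≈ 0.905300
step 6 [3y] bond c/2=1/32: DF=(82747/80000 − 1/32·(0.963500+0.955700+0.948700+0.942300+0.905300))/(1+1/32) = 8601/10000 ≈ 0.860100
step 7 [3.5y] swap r/2=843/32035: DF=(1 − 843/32035·(0.963500+0.955700+0.948700+0.942300+0.905300+0.860100))/(1+843/32035) = 4157/5000 ≈ 0.831400

1 1/2 1927/2000
2 1 9557/10000
3 3/2 9487/10000
4 2 9423/10000
5 5/2 9053/10000
6 3 8601/10000
7 7/2 4157/5000
DF(2y) = 9423/10000 ≈ 0.942300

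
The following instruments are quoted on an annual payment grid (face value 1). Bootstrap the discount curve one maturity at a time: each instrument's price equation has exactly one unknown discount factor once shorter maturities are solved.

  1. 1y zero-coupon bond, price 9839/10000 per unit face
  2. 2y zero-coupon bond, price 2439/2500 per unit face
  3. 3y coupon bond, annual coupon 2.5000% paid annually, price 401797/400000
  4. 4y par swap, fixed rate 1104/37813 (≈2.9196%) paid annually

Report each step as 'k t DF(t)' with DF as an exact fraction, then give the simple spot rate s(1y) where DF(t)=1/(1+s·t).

1 1 9839/10000
2 2 2439/2500
3 3 4661/5000
4 4 556/625
s(1y) = (1/(9839/10000) − 1)/(1) = 161/9839 ≈ 1.6363%

step 1 [1y] zero: DF = P = 9839/10000 ≈ 0.983900
step 2 [2y] zero: DF = P = 2439/2500 ≈ 0.975600
step 3 [3y] bond c/1=1/40: DF=(401797/400000 − 1/40·(0.983900+0.975600))/(1+1/40) = 4661/5000 ≈ 0.932200
step 4 [4y] swap r/1=1104/37813: DF=(1 − 1104/37813·(0.983900+0.975600+0.932200))/(1+1104/37813) = 556/625 ≈ 0.889600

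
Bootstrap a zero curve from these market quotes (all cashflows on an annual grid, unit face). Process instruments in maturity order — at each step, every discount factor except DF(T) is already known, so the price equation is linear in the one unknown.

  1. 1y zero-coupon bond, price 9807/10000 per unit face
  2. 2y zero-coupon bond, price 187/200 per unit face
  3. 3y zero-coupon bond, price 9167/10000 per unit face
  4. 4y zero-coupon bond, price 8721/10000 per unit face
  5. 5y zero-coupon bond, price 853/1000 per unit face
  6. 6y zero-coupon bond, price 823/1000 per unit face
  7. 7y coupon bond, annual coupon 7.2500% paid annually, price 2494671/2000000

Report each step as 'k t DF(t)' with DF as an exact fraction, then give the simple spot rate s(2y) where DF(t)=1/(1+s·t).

1 1 9807/10000
2 2 187/200
3 3 9167/10000
4 4 8721/10000
5 5 853/1000
6 6 823/1000
7 7 7993/10000
s(2y) = (1/(187/200) − 1)/(2) = 13/374 ≈ 3.4759%

step 1 [1y] zero: DF = P = 9807/10000 ≈ 0.980700
step 2 [2y] zero: DF = P = 187/200 ≈ 0.935000
step 3 [3y] zero: DF = P = 9167/10000 ≈ 0.916700
step 4 [4y] zero: DF = P = 8721/10000 ≈ 0.872100
step 5 [5y] zero: DF = P = 853/1000 ≈ 0.853000
step 6 [6y] zero: DF = P = 823/1000 ≈ 0.823000
step 7 [7y] bond c/1=29/400: DF=(2494671/2000000 − 29/400·(0.980700+0.935000+0.916700+0.872100+0.853000+0.823000))/(1+29/400) = 7993/10000 ≈ 0.799300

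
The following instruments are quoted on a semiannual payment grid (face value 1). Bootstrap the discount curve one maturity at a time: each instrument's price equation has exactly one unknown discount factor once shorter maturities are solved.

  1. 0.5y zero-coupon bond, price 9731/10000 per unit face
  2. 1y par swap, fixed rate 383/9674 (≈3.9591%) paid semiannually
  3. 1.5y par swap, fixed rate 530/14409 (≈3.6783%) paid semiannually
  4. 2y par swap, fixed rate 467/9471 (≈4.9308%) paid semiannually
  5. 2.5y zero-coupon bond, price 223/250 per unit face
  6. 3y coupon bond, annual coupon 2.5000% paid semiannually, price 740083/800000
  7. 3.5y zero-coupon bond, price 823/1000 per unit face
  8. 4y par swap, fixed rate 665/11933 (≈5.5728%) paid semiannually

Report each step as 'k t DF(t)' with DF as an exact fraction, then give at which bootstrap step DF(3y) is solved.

1 1/2 9731/10000
2 1 9617/10000
3 3/2 947/1000
4 2 4533/5000
5 5/2 223/250
6 3 8559/10000
7 7/2 823/1000
8 4 1601/2000
DF(3y) is solved at step 6

step 1 [0.5y] zero: DF = P = 9731/10000 ≈ 0.973100
step 2 [1y] swap r/2=383/19348: DF=(1 − 383/19348·(0.973100))/(1+383/19348) = 9617/10000 ≈ 0.961700
step 3 [1.5y] swap r/2=265/14409: DF=(1 − 265/14409·(0.973100+0.961700))/(1+265/14409) = 947/1000 ≈ 0.947000
step 4 [2y] swap r/2=467/18942: DF=(1 − 467/18942·(0.973100+0.961700+0.947000))/(1+467/18942) = 4533/5000 ≈ 0.906600
step 5 [2.5y] zero: DF = P = 223/250 ≈ 0.892000
step 6 [3y] bond c/2=1/80: DF=(740083/800000 − 1/80·(0.973100+0.961700+0.947000+0.906600+0.892000))/(1+1/80) = 8559/10000 ≈ 0.855900
step 7 [3.5y] zero: DF = P = 823/1000 ≈ 0.823000
step 8 [4y] swap r/2=665/23866: DF=(1 − 665/23866·(0.973100+0.961700+0.947000+0.906600+0.892000+0.855900+0.823000))/(1+665/23866) = 1601/2000 ≈ 0.800500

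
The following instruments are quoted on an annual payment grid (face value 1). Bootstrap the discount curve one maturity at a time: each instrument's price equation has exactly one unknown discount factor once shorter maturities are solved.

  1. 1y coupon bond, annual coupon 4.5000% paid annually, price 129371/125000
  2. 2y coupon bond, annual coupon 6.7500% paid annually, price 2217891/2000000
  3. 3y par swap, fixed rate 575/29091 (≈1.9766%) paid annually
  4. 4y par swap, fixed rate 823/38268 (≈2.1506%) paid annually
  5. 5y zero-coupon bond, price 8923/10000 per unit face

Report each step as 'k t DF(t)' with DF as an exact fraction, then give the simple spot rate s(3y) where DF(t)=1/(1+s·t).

1 1 619/625
2 2 4881/5000
3 3 377/400
4 4 9177/10000
5 5 8923/10000
s(3y) = (1/(377/400) − 1)/(3) = 23/1131 ≈ 2.0336%

step 1 [1y] bond c/1=9/200: DF=(129371/125000 − 9/200·(0))/(1+9/200) = 619/625 ≈ 0.990400
step 2 [2y] bond c/1=27/400: DF=(2217891/2000000 − 27/400·(0.990400))/(1+27/400) = 4881/5000 ≈ 0.976200
step 3 [3y] swap r/1=575/29091: DF=(1 − 575/29091·(0.990400+0.976200))/(1+575/29091) = 377/400 ≈ 0.942500
step 4 [4y] swap r/1=823/38268: DF=(1 − 823/38268·(0.990400+0.976200+0.942500))/(1+823/38268) = 9177/10000 ≈ 0.917700
step 5 [5y] zero: DF = P = 8923/10000 ≈ 0.892300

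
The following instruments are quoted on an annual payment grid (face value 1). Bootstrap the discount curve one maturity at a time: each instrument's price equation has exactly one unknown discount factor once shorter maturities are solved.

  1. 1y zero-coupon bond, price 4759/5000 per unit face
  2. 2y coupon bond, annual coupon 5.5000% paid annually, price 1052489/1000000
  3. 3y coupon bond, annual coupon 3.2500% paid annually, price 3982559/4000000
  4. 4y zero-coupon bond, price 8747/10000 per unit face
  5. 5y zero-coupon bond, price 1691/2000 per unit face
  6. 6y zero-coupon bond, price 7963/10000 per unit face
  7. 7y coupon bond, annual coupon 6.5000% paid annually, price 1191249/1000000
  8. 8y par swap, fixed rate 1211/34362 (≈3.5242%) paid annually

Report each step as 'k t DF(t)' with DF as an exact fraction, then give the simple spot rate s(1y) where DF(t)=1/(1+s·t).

step 1 [1y] zero: DF = P = 4759/5000 ≈ 0.951800
step 2 [2y] bond c/1=11/200: DF=(1052489/1000000 − 11/200·(0.951800))/(1+11/200) = 237/250 ≈ 0.948000
step 3 [3y] bond c/1=13/400: DF=(3982559/4000000 − 13/400·(0.951800+0.948000))/(1+13/400) = 1809/2000 ≈ 0.904500
step 4 [4y] zero: DF = P = 8747/10000 ≈ 0.874700
step 5 [5y] zero: DF = P = 1691/2000 ≈ 0.845500
step 6 [6y] zero: DF = P = 7963/10000 ≈ 0.796300
step 7 [7y] bond c/1=13/200: DF=(1191249/1000000 − 13/200·(0.951800+0.948000+0.904500+0.874700+0.845500+0.796300))/(1+13/200) = 3969/5000 ≈ 0.793800
step 8 [8y] swap r/1=1211/34362: DF=(1 − 1211/34362·(0.951800+0.948000+0.904500+0.874700+0.845500+0.796300+0.793800))/(1+1211/34362) = 3789/5000 ≈ 0.757800

1 1 4759/5000
2 2 237/250
3 3 1809/2000
4 4 8747/10000
5 5 1691/2000
6 6 7963/10000
7 7 3969/5000
8 8 3789/5000
s(1y) = (1/(4759/5000) − 1)/(1) = 241/4759 ≈ 5.0641%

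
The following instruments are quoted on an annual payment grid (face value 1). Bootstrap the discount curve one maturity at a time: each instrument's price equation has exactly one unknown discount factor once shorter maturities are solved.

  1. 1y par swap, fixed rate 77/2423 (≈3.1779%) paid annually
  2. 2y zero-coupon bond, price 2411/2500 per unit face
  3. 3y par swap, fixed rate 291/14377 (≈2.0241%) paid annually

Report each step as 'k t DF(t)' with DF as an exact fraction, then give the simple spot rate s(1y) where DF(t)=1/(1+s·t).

1 1 2423/2500
2 2 2411/2500
3 3 4709/5000
s(1y) = (1/(2423/2500) − 1)/(1) = 77/2423 ≈ 3.1779%

step 1 [1y] swap r/1=77/2423: DF=(1 − 77/2423·(0))/(1+77/2423) = 2423/2500 ≈ 0.969200
step 2 [2y] zero: DF = P = 2411/2500 ≈ 0.964400
step 3 [3y] swap r/1=291/14377: DF=(1 − 291/14377·(0.969200+0.964400))/(1+291/14377) = 4709/5000 ≈ 0.941800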